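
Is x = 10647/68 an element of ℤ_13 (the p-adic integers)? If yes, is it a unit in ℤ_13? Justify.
x ∈ ℤ_13 but not a unit; v_13(x) = 2 > 0

ℤ_13 = {x ∈ ℚ_13 : v_13(x) ≥ 0} and ℤ_13^× = {x ∈ ℤ_13 : v_13(x) = 0}. Here v_13(10647/68) = v_13(num) − v_13(den) = 2; compare against these criteria.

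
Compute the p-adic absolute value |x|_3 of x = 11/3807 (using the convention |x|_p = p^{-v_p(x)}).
|11/3807|_3 = 81

Step 1 — compute v_3(x) by factoring powers of 3 out of the numerator and denominator: v_3(11/3807) = -4. Step 2 — apply |x|_p = p^{-v_p(x)} = 3^{4} = 81.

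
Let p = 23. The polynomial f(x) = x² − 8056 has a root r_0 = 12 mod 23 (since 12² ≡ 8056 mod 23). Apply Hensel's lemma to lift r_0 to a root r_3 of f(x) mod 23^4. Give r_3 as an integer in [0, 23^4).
r_3 = 190429 (mod 279841)

Hensel's recurrence: r_{i+1} = r_i − f(r_i)·(f′(r_i))^{-1} mod 23^{i+2}, with f′(x) = 2x. Iterate:
  r_0 = 12 (mod 23)
  r_1 = 518 (mod 529)
  r_2 = 7924 (mod 12167)
  r_3 = 190429 (mod 279841)
Final: r_3 = 190429, and one checks f(r_3) ≡ 0 mod 23^4.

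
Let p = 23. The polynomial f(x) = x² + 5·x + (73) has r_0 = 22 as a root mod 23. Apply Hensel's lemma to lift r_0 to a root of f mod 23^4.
r_3 = 214750 (mod 279841)

Hensel: r_{i+1} = r_i − f(r_i)·(f′(r_i))^{-1} mod 23^{i+2}, f′(x) = 2x + 5. Iterate:
  r_0 = 22 (mod 23)
  r_1 = 505 (mod 529)
  r_2 = 7911 (mod 12167)
  r_3 = 214750 (mod 279841)
Final: r = 214750 satisfies f(r) ≡ 0 mod 23^4.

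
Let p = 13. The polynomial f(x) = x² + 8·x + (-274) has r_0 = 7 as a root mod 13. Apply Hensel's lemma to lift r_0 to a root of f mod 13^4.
r_3 = 24681 (mod 28561)

Hensel: r_{i+1} = r_i − f(r_i)·(f′(r_i))^{-1} mod 13^{i+2}, f′(x) = 2x + 8. Iterate:
  r_0 = 7 (mod 13)
  r_1 = 7 (mod 169)
  r_2 = 514 (mod 2197)
  r_3 = 24681 (mod 28561)
Final: r = 24681 satisfies f(r) ≡ 0 mod 13^4.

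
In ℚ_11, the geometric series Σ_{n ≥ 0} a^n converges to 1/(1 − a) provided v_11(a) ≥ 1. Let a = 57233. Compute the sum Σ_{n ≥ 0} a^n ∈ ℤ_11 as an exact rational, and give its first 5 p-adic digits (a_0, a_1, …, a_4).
Σ a^n = 1/(1 − a) = -1/57232;  first 5 digits = (1, 0, 0, 10, 3)

v_11(a) = 3 ≥ 1, so the series converges in ℤ_11 to 1/(1 − a) = 1/(1 − 57233) = -1/57232. Expand this rational in ℤ_11: compute digits iteratively via d_i = x_i mod 11, x_{i+1} = (x_i − d_i)/11. The first 5 digits are (1, 0, 0, 10, 3).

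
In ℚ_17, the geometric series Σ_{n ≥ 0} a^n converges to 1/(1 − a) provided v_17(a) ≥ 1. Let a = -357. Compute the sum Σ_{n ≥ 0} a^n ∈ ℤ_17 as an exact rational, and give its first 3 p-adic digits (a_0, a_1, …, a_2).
Σ a^n = 1/(1 − a) = 1/358;  first 3 digits = (1, 13, 14)

v_17(a) = 1 ≥ 1, so the series converges in ℤ_17 to 1/(1 − a) = 1/(1 − (-357)) = 1/358. Expand this rational in ℤ_17: compute digits iteratively via d_i = x_i mod 17, x_{i+1} = (x_i − d_i)/17. The first 3 digits are (1, 13, 14).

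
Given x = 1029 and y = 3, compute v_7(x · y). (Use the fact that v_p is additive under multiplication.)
v_7(3087) = 3

v_p(x) = 3 (factor: 1029 = 7^3 · 3); v_p(y) = 0 (factor: 3 = 7^0 · 3). Additivity: v_p(xy) = v_p(x) + v_p(y) = 3 + 0 = 3. (Direct check: xy = 3087 = 7^3 · (9).)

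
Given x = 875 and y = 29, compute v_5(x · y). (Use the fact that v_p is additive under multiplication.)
v_5(25375) = 3

v_p(x) = 3 (factor: 875 = 5^3 · 7); v_p(y) = 0 (factor: 29 = 5^0 · 29). Additivity: v_p(xy) = v_p(x) + v_p(y) = 3 + 0 = 3. (Direct check: xy = 25375 = 5^3 · (203).)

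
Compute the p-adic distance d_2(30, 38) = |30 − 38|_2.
d_2(30, 38) = 1/8

Step 1 — x − y = 30 − 38 = -8. Step 2 — v_2(-8) = 3 (factor: -8 = −(2^3 · 1); the sign does not affect v_p). Step 3 — |x − y|_2 = 2^{-3} = 1/8.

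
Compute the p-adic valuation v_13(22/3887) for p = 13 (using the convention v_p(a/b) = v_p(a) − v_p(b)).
v_13(22/3887) = -2

Factor powers of 13 from the numerator and denominator of the reduced fraction: 22 = 13^0 · 22 and 3887 = 13^2 · 23. Apply v_p(a/b) = v_p(a) − v_p(b): v_13(22/3887) = 0 − 2 = -2.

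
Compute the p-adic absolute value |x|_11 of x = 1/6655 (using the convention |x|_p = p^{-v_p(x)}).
|1/6655|_11 = 1331

Step 1 — compute v_11(x) by factoring powers of 11 out of the numerator and denominator: v_11(1/6655) = -3. Step 2 — apply |x|_p = p^{-v_p(x)} = 11^{3} = 1331.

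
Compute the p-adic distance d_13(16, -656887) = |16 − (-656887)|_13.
d_13(16, -656887) = 1/28561

Step 1 — x − y = 16 − (-656887) = 656903. Step 2 — v_13(656903) = 4 (factor: 656903 = (13^4 · 23); the sign does not affect v_p). Step 3 — |x − y|_13 = 13^{-4} = 1/28561.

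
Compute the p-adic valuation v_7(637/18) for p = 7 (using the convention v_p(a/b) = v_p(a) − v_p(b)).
v_7(637/18) = 2

Factor powers of 7 from the numerator and denominator of the reduced fraction: 637 = 7^2 · 13 and 18 = 7^0 · 18. Apply v_p(a/b) = v_p(a) − v_p(b): v_7(637/18) = 2 − 0 = 2.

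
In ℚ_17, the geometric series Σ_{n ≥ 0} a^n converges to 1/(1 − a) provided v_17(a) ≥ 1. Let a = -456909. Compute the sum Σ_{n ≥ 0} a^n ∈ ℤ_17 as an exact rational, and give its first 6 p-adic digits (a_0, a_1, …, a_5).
Σ a^n = 1/(1 − a) = 1/456910;  first 6 digits = (1, 0, 0, 9, 11, 16)

v_17(a) = 3 ≥ 1, so the series converges in ℤ_17 to 1/(1 − a) = 1/(1 − (-456909)) = 1/456910. Expand this rational in ℤ_17: compute digits iteratively via d_i = x_i mod 17, x_{i+1} = (x_i − d_i)/17. The first 6 digits are (1, 0, 0, 9, 11, 16).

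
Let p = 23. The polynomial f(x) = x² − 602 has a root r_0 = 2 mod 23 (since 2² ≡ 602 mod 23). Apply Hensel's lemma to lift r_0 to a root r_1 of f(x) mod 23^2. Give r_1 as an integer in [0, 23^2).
r_1 = 416 (mod 529)

Hensel's recurrence: r_{i+1} = r_i − f(r_i)·(f′(r_i))^{-1} mod 23^{i+2}, with f′(x) = 2x. Iterate:
  r_0 = 2 (mod 23)
  r_1 = 416 (mod 529)
Final: r_1 = 416, and one checks f(r_1) ≡ 0 mod 23^2.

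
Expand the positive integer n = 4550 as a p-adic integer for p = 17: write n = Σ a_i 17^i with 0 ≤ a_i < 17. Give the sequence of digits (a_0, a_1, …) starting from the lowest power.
(a_0, a_1, …) = (11, 12, 15)

Repeated division by 17 gives the digits low-to-high: 4550 = 11 + 12·17^1 + 15·17^2. Digit sequence: (11, 12, 15).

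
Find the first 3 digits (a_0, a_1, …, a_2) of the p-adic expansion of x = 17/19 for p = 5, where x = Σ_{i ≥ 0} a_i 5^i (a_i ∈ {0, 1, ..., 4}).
(a_0, …, a_2) = (3, 3, 3)

v_5(17/19) = 0 (numerator and denominator both coprime to 5), so x ∈ ℤ_5^×. Compute digits iteratively via a_i = x_i mod 5, x_{i+1} = (x_i − a_i)/5, with x_0 = x:
  x_0 = 17/19;  a_0 = 3;  x_1 = (x_0 − 3)/5 = -8/19
  x_1 = -8/19;  a_1 = 3;  x_2 = (x_1 − 3)/5 = -13/19
  x_2 = -13/19;  a_2 = 3;  x_3 = (x_2 − 3)/5 = -14/19
Digits: (3, 3, 3).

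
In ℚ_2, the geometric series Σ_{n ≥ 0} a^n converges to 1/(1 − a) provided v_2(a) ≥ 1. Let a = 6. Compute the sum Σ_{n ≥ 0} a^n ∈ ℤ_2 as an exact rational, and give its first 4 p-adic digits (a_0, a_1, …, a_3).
Σ a^n = 1/(1 − a) = -1/5;  first 4 digits = (1, 1, 0, 0)

v_2(a) = 1 ≥ 1, so the series converges in ℤ_2 to 1/(1 − a) = 1/(1 − 6) = -1/5. Expand this rational in ℤ_2: compute digits iteratively via d_i = x_i mod 2, x_{i+1} = (x_i − d_i)/2. The first 4 digits are (1, 1, 0, 0).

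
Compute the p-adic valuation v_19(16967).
v_19(16967) = 2

v_19(n) is the largest exponent k such that 19^k divides n. Factor out: 16967 = 19^2 · 47. (Sign doesn't affect v_p.) So v_19(16967) = 2.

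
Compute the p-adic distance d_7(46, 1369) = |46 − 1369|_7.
d_7(46, 1369) = 1/49

Step 1 — x − y = 46 − 1369 = -1323. Step 2 — v_7(-1323) = 2 (factor: -1323 = −(7^2 · 27); the sign does not affect v_p). Step 3 — |x − y|_7 = 7^{-2} = 1/49.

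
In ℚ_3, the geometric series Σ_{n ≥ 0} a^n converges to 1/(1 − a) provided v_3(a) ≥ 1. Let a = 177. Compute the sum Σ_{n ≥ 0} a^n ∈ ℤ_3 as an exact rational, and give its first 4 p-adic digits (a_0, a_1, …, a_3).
Σ a^n = 1/(1 − a) = -1/176;  first 4 digits = (1, 2, 2, 1)

v_3(a) = 1 ≥ 1, so the series converges in ℤ_3 to 1/(1 − a) = 1/(1 − 177) = -1/176. Expand this rational in ℤ_3: compute digits iteratively via d_i = x_i mod 3, x_{i+1} = (x_i − d_i)/3. The first 4 digits are (1, 2, 2, 1).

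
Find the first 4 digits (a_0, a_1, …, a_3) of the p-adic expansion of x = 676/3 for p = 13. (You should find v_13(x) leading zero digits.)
(a_0, …, a_3) = (0, 0, 10, 8)

v_13(676/3) = 2, so a_0 = ... = a_1 = 0. Factor out: x = 13^2 · u with u = 4/3 a unit in ℤ_13. Expand u iteratively via a_{v+i} = u_i mod 13, u_{i+1} = (u_i − a_{v+i})/13:
  u_0 = 4/3;  a_2 = 10;  u_1 = (u_0 − 10)/13 = -2/3
  u_1 = -2/3;  a_3 = 8;  u_2 = (u_1 − 8)/13 = -2/3
Digits: (0, 0, 10, 8).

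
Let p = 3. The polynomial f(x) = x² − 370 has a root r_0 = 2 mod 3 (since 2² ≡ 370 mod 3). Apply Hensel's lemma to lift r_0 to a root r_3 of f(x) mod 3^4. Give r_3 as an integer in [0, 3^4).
r_3 = 17 (mod 81)

Hensel's recurrence: r_{i+1} = r_i − f(r_i)·(f′(r_i))^{-1} mod 3^{i+2}, with f′(x) = 2x. Iterate:
  r_0 = 2 (mod 3)
  r_1 = 8 (mod 9)
  r_2 = 17 (mod 27)
  r_3 = 17 (mod 81)
Final: r_3 = 17, and one checks f(r_3) ≡ 0 mod 3^4.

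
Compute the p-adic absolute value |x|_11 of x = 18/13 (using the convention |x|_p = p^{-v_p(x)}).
|18/13|_11 = 1

Step 1 — compute v_11(x) by factoring powers of 11 out of the numerator and denominator: v_11(18/13) = 0. Step 2 — apply |x|_p = p^{-v_p(x)} = 11^{0} = 1.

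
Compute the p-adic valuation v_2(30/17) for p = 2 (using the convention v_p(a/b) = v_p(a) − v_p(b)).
v_2(30/17) = 1

Factor powers of 2 from the numerator and denominator of the reduced fraction: 30 = 2^1 · 15 and 17 = 2^0 · 17. Apply v_p(a/b) = v_p(a) − v_p(b): v_2(30/17) = 1 − 0 = 1.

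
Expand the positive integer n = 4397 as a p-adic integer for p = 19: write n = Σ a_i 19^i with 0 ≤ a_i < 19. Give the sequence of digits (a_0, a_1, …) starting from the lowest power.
(a_0, a_1, …) = (8, 3, 12)

Repeated division by 19 gives the digits low-to-high: 4397 = 8 + 3·19^1 + 12·19^2. Digit sequence: (8, 3, 12).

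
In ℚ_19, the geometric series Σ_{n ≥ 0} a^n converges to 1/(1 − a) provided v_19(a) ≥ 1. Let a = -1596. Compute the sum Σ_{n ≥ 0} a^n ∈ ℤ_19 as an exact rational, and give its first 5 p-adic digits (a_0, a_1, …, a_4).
Σ a^n = 1/(1 − a) = 1/1597;  first 5 digits = (1, 11, 2, 11, 14)

v_19(a) = 1 ≥ 1, so the series converges in ℤ_19 to 1/(1 − a) = 1/(1 − (-1596)) = 1/1597. Expand this rational in ℤ_19: compute digits iteratively via d_i = x_i mod 19, x_{i+1} = (x_i − d_i)/19. The first 5 digits are (1, 11, 2, 11, 14).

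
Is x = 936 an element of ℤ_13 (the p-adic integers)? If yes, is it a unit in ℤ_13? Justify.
x ∈ ℤ_13 but not a unit; v_13(x) = 1 > 0

ℤ_13 = {x ∈ ℚ_13 : v_13(x) ≥ 0} and ℤ_13^× = {x ∈ ℤ_13 : v_13(x) = 0}. Here v_13(936) = v_13(num) − v_13(den) = 1; compare against these criteria.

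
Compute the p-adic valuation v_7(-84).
v_7(-84) = 1

v_7(n) is the largest exponent k such that 7^k divides n. Factor out: -84 = -7^1 · 12. (Sign doesn't affect v_p.) So v_7(-84) = 1.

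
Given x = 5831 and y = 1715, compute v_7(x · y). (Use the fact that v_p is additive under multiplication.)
v_7(10000165) = 6

v_p(x) = 3 (factor: 5831 = 7^3 · 17); v_p(y) = 3 (factor: 1715 = 7^3 · 5). Additivity: v_p(xy) = v_p(x) + v_p(y) = 3 + 3 = 6. (Direct check: xy = 10000165 = 7^6 · (85).)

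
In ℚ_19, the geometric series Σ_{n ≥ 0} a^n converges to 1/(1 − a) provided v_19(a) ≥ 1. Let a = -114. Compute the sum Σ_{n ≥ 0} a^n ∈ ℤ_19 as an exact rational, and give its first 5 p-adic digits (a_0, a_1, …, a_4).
Σ a^n = 1/(1 − a) = 1/115;  first 5 digits = (1, 13, 16, 13, 11)

v_19(a) = 1 ≥ 1, so the series converges in ℤ_19 to 1/(1 − a) = 1/(1 − (-114)) = 1/115. Expand this rational in ℤ_19: compute digits iteratively via d_i = x_i mod 19, x_{i+1} = (x_i − d_i)/19. The first 5 digits are (1, 13, 16, 13, 11).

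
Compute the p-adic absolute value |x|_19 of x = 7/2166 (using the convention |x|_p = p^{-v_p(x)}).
|7/2166|_19 = 361

Step 1 — compute v_19(x) by factoring powers of 19 out of the numerator and denominator: v_19(7/2166) = -2. Step 2 — apply |x|_p = p^{-v_p(x)} = 19^{2} = 361.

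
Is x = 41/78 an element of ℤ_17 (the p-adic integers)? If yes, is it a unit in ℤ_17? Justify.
x ∈ ℤ_17^× (unit); v_17(x) = 0

ℤ_17 = {x ∈ ℚ_17 : v_17(x) ≥ 0} and ℤ_17^× = {x ∈ ℤ_17 : v_17(x) = 0}. Here v_17(41/78) = v_17(num) − v_17(den) = 0; compare against these criteria.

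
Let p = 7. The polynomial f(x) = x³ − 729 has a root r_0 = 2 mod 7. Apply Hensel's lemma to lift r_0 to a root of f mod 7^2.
r_1 = 9 (mod 49)

Hensel: r_{i+1} = r_i − f(r_i)/f′(r_i) mod 7^{i+2}, where f′(x) = 3x². Iterate:
  r_0 = 2 (mod 7)
  r_1 = 9 (mod 49)
Final: r = 9 with f(r) ≡ 0 mod 7^2.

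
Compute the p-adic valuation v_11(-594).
v_11(-594) = 1

v_11(n) is the largest exponent k such that 11^k divides n. Factor out: -594 = -11^1 · 54. (Sign doesn't affect v_p.) So v_11(-594) = 1.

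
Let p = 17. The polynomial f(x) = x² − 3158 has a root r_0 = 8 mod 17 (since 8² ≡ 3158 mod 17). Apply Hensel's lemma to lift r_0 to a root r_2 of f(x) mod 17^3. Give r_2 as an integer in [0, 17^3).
r_2 = 671 (mod 4913)

Hensel's recurrence: r_{i+1} = r_i − f(r_i)·(f′(r_i))^{-1} mod 17^{i+2}, with f′(x) = 2x. Iterate:
  r_0 = 8 (mod 17)
  r_1 = 93 (mod 289)
  r_2 = 671 (mod 4913)
Final: r_2 = 671, and one checks f(r_2) ≡ 0 mod 17^3.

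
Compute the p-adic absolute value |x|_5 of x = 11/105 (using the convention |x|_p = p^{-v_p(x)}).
|11/105|_5 = 5

Step 1 — compute v_5(x) by factoring powers of 5 out of the numerator and denominator: v_5(11/105) = -1. Step 2 — apply |x|_p = p^{-v_p(x)} = 5^{1} = 5.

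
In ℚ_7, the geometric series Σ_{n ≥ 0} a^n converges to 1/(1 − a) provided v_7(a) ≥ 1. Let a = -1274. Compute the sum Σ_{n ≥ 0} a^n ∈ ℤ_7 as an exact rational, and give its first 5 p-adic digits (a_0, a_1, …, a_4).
Σ a^n = 1/(1 − a) = 1/1275;  first 5 digits = (1, 0, 2, 3, 3)

v_7(a) = 2 ≥ 1, so the series converges in ℤ_7 to 1/(1 − a) = 1/(1 − (-1274)) = 1/1275. Expand this rational in ℤ_7: compute digits iteratively via d_i = x_i mod 7, x_{i+1} = (x_i − d_i)/7. The first 5 digits are (1, 0, 2, 3, 3).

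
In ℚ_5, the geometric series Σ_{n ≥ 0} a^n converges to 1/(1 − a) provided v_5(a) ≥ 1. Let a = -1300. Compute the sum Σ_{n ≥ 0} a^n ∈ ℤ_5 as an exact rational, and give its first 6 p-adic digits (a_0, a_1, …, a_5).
Σ a^n = 1/(1 − a) = 1/1301;  first 6 digits = (1, 0, 3, 4, 1, 0)

v_5(a) = 2 ≥ 1, so the series converges in ℤ_5 to 1/(1 − a) = 1/(1 − (-1300)) = 1/1301. Expand this rational in ℤ_5: compute digits iteratively via d_i = x_i mod 5, x_{i+1} = (x_i − d_i)/5. The first 6 digits are (1, 0, 3, 4, 1, 0).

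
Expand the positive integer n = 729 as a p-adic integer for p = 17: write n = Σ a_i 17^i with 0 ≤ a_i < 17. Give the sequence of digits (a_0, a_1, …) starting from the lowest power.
(a_0, a_1, …) = (15, 8, 2)

Repeated division by 17 gives the digits low-to-high: 729 = 15 + 8·17^1 + 2·17^2. Digit sequence: (15, 8, 2).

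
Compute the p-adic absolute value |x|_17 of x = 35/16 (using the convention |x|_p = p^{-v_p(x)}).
|35/16|_17 = 1

Step 1 — compute v_17(x) by factoring powers of 17 out of the numerator and denominator: v_17(35/16) = 0. Step 2 — apply |x|_p = p^{-v_p(x)} = 17^{0} = 1.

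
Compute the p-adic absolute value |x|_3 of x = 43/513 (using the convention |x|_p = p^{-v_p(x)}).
|43/513|_3 = 27

Step 1 — compute v_3(x) by factoring powers of 3 out of the numerator and denominator: v_3(43/513) = -3. Step 2 — apply |x|_p = p^{-v_p(x)} = 3^{3} = 27.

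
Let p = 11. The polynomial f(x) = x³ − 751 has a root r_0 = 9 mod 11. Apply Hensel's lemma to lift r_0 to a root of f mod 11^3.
r_2 = 273 (mod 1331)

Hensel: r_{i+1} = r_i − f(r_i)/f′(r_i) mod 11^{i+2}, where f′(x) = 3x². Iterate:
  r_0 = 9 (mod 11)
  r_1 = 31 (mod 121)
  r_2 = 273 (mod 1331)
Final: r = 273 with f(r) ≡ 0 mod 11^3.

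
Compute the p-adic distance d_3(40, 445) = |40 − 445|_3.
d_3(40, 445) = 1/81

Step 1 — x − y = 40 − 445 = -405. Step 2 — v_3(-405) = 4 (factor: -405 = −(3^4 · 5); the sign does not affect v_p). Step 3 — |x − y|_3 = 3^{-4} = 1/81.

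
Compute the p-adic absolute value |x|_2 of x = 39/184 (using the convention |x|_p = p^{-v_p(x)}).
|39/184|_2 = 8

Step 1 — compute v_2(x) by factoring powers of 2 out of the numerator and denominator: v_2(39/184) = -3. Step 2 — apply |x|_p = p^{-v_p(x)} = 2^{3} = 8.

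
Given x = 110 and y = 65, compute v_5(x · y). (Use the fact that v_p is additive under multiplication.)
v_5(7150) = 2

v_p(x) = 1 (factor: 110 = 5^1 · 22); v_p(y) = 1 (factor: 65 = 5^1 · 13). Additivity: v_p(xy) = v_p(x) + v_p(y) = 1 + 1 = 2. (Direct check: xy = 7150 = 5^2 · (286).)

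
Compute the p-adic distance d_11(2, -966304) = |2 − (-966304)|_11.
d_11(2, -966304) = 1/161051

Step 1 — x − y = 2 − (-966304) = 966306. Step 2 — v_11(966306) = 5 (factor: 966306 = (11^5 · 6); the sign does not affect v_p). Step 3 — |x − y|_11 = 11^{-5} = 1/161051.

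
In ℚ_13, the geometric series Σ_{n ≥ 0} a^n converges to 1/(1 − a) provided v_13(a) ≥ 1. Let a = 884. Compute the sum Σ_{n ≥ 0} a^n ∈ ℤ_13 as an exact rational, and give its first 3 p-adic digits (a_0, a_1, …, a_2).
Σ a^n = 1/(1 − a) = -1/883;  first 3 digits = (1, 3, 1)

v_13(a) = 1 ≥ 1, so the series converges in ℤ_13 to 1/(1 − a) = 1/(1 − 884) = -1/883. Expand this rational in ℤ_13: compute digits iteratively via d_i = x_i mod 13, x_{i+1} = (x_i − d_i)/13. The first 3 digits are (1, 3, 1).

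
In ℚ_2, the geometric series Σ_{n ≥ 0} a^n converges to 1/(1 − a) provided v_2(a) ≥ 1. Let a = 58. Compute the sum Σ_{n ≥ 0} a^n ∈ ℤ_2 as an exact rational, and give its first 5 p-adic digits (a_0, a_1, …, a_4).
Σ a^n = 1/(1 − a) = -1/57;  first 5 digits = (1, 1, 1, 0, 1)

v_2(a) = 1 ≥ 1, so the series converges in ℤ_2 to 1/(1 − a) = 1/(1 − 58) = -1/57. Expand this rational in ℤ_2: compute digits iteratively via d_i = x_i mod 2, x_{i+1} = (x_i − d_i)/2. The first 5 digits are (1, 1, 1, 0, 1).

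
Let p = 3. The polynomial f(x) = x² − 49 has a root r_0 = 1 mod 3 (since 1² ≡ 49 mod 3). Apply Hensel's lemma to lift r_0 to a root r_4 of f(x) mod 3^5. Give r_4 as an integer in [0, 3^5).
r_4 = 7 (mod 243)

Hensel's recurrence: r_{i+1} = r_i − f(r_i)·(f′(r_i))^{-1} mod 3^{i+2}, with f′(x) = 2x. Iterate:
  r_0 = 1 (mod 3)
  r_1 = 7 (mod 9)
  r_2 = 7 (mod 27)
  r_3 = 7 (mod 81)
  r_4 = 7 (mod 243)
Final: r_4 = 7, and one checks f(r_4) ≡ 0 mod 3^5.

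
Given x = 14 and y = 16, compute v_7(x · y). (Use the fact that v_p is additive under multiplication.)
v_7(224) = 1

v_p(x) = 1 (factor: 14 = 7^1 · 2); v_p(y) = 0 (factor: 16 = 7^0 · 16). Additivity: v_p(xy) = v_p(x) + v_p(y) = 1 + 0 = 1. (Direct check: xy = 224 = 7^1 · (32).)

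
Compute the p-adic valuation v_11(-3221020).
v_11(-3221020) = 5

v_11(n) is the largest exponent k such that 11^k divides n. Factor out: -3221020 = -11^5 · 20. (Sign doesn't affect v_p.) So v_11(-3221020) = 5.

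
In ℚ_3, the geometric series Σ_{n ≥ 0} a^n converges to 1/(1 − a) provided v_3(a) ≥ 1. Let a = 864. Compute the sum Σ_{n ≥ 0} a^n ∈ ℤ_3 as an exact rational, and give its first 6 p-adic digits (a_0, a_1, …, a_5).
Σ a^n = 1/(1 − a) = -1/863;  first 6 digits = (1, 0, 0, 2, 1, 0)

v_3(a) = 3 ≥ 1, so the series converges in ℤ_3 to 1/(1 − a) = 1/(1 − 864) = -1/863. Expand this rational in ℤ_3: compute digits iteratively via d_i = x_i mod 3, x_{i+1} = (x_i − d_i)/3. The first 6 digits are (1, 0, 0, 2, 1, 0).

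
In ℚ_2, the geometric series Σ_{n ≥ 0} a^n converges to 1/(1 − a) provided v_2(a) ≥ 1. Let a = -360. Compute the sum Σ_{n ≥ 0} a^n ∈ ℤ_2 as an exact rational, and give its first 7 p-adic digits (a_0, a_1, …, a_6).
Σ a^n = 1/(1 − a) = 1/361;  first 7 digits = (1, 0, 0, 1, 1, 0, 1)

v_2(a) = 3 ≥ 1, so the series converges in ℤ_2 to 1/(1 − a) = 1/(1 − (-360)) = 1/361. Expand this rational in ℤ_2: compute digits iteratively via d_i = x_i mod 2, x_{i+1} = (x_i − d_i)/2. The first 7 digits are (1, 0, 0, 1, 1, 0, 1).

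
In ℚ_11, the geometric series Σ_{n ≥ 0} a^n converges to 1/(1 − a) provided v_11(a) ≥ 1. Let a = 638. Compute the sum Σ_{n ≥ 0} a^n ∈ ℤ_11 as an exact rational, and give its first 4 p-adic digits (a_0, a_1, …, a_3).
Σ a^n = 1/(1 − a) = -1/637;  first 4 digits = (1, 3, 3, 3)

v_11(a) = 1 ≥ 1, so the series converges in ℤ_11 to 1/(1 − a) = 1/(1 − 638) = -1/637. Expand this rational in ℤ_11: compute digits iteratively via d_i = x_i mod 11, x_{i+1} = (x_i − d_i)/11. The first 4 digits are (1, 3, 3, 3).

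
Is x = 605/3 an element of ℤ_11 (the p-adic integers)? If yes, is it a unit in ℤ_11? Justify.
x ∈ ℤ_11 but not a unit; v_11(x) = 2 > 0

ℤ_11 = {x ∈ ℚ_11 : v_11(x) ≥ 0} and ℤ_11^× = {x ∈ ℤ_11 : v_11(x) = 0}. Here v_11(605/3) = v_11(num) − v_11(den) = 2; compare against these criteria.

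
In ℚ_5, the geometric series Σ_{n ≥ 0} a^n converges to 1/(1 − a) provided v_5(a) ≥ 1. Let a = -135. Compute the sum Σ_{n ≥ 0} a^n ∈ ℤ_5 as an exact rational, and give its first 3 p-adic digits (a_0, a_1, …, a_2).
Σ a^n = 1/(1 − a) = 1/136;  first 3 digits = (1, 3, 3)

v_5(a) = 1 ≥ 1, so the series converges in ℤ_5 to 1/(1 − a) = 1/(1 − (-135)) = 1/136. Expand this rational in ℤ_5: compute digits iteratively via d_i = x_i mod 5, x_{i+1} = (x_i − d_i)/5. The first 3 digits are (1, 3, 3).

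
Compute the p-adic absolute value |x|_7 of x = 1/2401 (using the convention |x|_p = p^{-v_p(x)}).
|1/2401|_7 = 2401

Step 1 — compute v_7(x) by factoring powers of 7 out of the numerator and denominator: v_7(1/2401) = -4. Step 2 — apply |x|_p = p^{-v_p(x)} = 7^{4} = 2401.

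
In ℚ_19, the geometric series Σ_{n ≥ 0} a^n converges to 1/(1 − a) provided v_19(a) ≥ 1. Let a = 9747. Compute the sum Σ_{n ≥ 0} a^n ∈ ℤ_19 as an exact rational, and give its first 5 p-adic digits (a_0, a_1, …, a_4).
Σ a^n = 1/(1 − a) = -1/9746;  first 5 digits = (1, 0, 8, 1, 7)

v_19(a) = 2 ≥ 1, so the series converges in ℤ_19 to 1/(1 − a) = 1/(1 − 9747) = -1/9746. Expand this rational in ℤ_19: compute digits iteratively via d_i = x_i mod 19, x_{i+1} = (x_i − d_i)/19. The first 5 digits are (1, 0, 8, 1, 7).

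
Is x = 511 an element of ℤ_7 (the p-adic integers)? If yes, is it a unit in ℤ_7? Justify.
x ∈ ℤ_7 but not a unit; v_7(x) = 1 > 0

ℤ_7 = {x ∈ ℚ_7 : v_7(x) ≥ 0} and ℤ_7^× = {x ∈ ℤ_7 : v_7(x) = 0}. Here v_7(511) = v_7(num) − v_7(den) = 1; compare against these criteria.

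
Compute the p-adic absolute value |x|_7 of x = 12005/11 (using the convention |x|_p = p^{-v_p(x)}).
|12005/11|_7 = 1/2401

Step 1 — compute v_7(x) by factoring powers of 7 out of the numerator and denominator: v_7(12005/11) = 4. Step 2 — apply |x|_p = p^{-v_p(x)} = 7^{-4} = 1/2401.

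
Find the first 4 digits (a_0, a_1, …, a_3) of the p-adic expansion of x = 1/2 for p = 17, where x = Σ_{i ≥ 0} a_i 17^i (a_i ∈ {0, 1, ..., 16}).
(a_0, …, a_3) = (9, 8, 8, 8)

v_17(1/2) = 0 (numerator and denominator both coprime to 17), so x ∈ ℤ_17^×. Compute digits iteratively via a_i = x_i mod 17, x_{i+1} = (x_i − a_i)/17, with x_0 = x:
  x_0 = 1/2;  a_0 = 9;  x_1 = (x_0 − 9)/17 = -1/2
  x_1 = -1/2;  a_1 = 8;  x_2 = (x_1 − 8)/17 = -1/2
  x_2 = -1/2;  a_2 = 8;  x_3 = (x_2 − 8)/17 = -1/2
  x_3 = -1/2;  a_3 = 8;  x_4 = (x_3 − 8)/17 = -1/2
Digits: (9, 8, 8, 8).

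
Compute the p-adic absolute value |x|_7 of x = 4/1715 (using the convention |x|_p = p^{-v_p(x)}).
|4/1715|_7 = 343

Step 1 — compute v_7(x) by factoring powers of 7 out of the numerator and denominator: v_7(4/1715) = -3. Step 2 — apply |x|_p = p^{-v_p(x)} = 7^{3} = 343.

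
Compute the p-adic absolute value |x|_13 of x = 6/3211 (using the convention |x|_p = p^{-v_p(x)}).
|6/3211|_13 = 169

Step 1 — compute v_13(x) by factoring powers of 13 out of the numerator and denominator: v_13(6/3211) = -2. Step 2 — apply |x|_p = p^{-v_p(x)} = 13^{2} = 169.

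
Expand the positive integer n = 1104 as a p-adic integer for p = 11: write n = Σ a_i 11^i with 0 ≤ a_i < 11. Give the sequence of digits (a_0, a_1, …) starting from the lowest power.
(a_0, a_1, …) = (4, 1, 9)

Repeated division by 11 gives the digits low-to-high: 1104 = 4 + 1·11^1 + 9·11^2. Digit sequence: (4, 1, 9).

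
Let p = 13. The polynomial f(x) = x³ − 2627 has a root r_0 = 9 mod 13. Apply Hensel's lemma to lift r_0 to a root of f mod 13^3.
r_2 = 295 (mod 2197)

Hensel: r_{i+1} = r_i − f(r_i)/f′(r_i) mod 13^{i+2}, where f′(x) = 3x². Iterate:
  r_0 = 9 (mod 13)
  r_1 = 126 (mod 169)
  r_2 = 295 (mod 2197)
Final: r = 295 with f(r) ≡ 0 mod 13^3.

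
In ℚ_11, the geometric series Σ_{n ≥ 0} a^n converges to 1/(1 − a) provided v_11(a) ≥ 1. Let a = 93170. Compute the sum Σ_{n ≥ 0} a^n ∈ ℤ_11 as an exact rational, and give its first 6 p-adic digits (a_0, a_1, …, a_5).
Σ a^n = 1/(1 − a) = -1/93169;  first 6 digits = (1, 0, 0, 4, 6, 0)

v_11(a) = 3 ≥ 1, so the series converges in ℤ_11 to 1/(1 − a) = 1/(1 − 93170) = -1/93169. Expand this rational in ℤ_11: compute digits iteratively via d_i = x_i mod 11, x_{i+1} = (x_i − d_i)/11. The first 6 digits are (1, 0, 0, 4, 6, 0).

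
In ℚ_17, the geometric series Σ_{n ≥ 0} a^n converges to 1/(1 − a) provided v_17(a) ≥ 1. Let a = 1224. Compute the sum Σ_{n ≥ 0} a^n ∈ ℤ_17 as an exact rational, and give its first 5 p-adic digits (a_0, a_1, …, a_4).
Σ a^n = 1/(1 − a) = -1/1223;  first 5 digits = (1, 4, 3, 12, 10)

v_17(a) = 1 ≥ 1, so the series converges in ℤ_17 to 1/(1 − a) = 1/(1 − 1224) = -1/1223. Expand this rational in ℤ_17: compute digits iteratively via d_i = x_i mod 17, x_{i+1} = (x_i − d_i)/17. The first 5 digits are (1, 4, 3, 12, 10).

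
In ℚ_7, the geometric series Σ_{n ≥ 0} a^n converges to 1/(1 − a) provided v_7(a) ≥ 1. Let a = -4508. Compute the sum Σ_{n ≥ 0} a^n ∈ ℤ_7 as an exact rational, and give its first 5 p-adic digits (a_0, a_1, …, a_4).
Σ a^n = 1/(1 − a) = 1/4509;  first 5 digits = (1, 0, 6, 0, 6)

v_7(a) = 2 ≥ 1, so the series converges in ℤ_7 to 1/(1 − a) = 1/(1 − (-4508)) = 1/4509. Expand this rational in ℤ_7: compute digits iteratively via d_i = x_i mod 7, x_{i+1} = (x_i − d_i)/7. The first 5 digits are (1, 0, 6, 0, 6).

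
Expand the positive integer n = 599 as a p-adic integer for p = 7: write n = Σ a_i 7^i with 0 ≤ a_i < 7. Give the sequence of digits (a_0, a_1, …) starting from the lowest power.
(a_0, a_1, …) = (4, 1, 5, 1)

Repeated division by 7 gives the digits low-to-high: 599 = 4 + 1·7^1 + 5·7^2 + 1·7^3. Digit sequence: (4, 1, 5, 1).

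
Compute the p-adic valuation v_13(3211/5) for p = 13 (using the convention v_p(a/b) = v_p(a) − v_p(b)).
v_13(3211/5) = 2

Factor powers of 13 from the numerator and denominator of the reduced fraction: 3211 = 13^2 · 19 and 5 = 13^0 · 5. Apply v_p(a/b) = v_p(a) − v_p(b): v_13(3211/5) = 2 − 0 = 2.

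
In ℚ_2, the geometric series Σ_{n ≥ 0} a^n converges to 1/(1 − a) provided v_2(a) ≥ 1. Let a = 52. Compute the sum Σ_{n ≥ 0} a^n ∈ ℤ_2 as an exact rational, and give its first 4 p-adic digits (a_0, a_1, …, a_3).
Σ a^n = 1/(1 − a) = -1/51;  first 4 digits = (1, 0, 1, 0)

v_2(a) = 2 ≥ 1, so the series converges in ℤ_2 to 1/(1 − a) = 1/(1 − 52) = -1/51. Expand this rational in ℤ_2: compute digits iteratively via d_i = x_i mod 2, x_{i+1} = (x_i − d_i)/2. The first 4 digits are (1, 0, 1, 0).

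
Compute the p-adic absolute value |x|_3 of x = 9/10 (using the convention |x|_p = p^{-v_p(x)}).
|9/10|_3 = 1/9

Step 1 — compute v_3(x) by factoring powers of 3 out of the numerator and denominator: v_3(9/10) = 2. Step 2 — apply |x|_p = p^{-v_p(x)} = 3^{-2} = 1/9.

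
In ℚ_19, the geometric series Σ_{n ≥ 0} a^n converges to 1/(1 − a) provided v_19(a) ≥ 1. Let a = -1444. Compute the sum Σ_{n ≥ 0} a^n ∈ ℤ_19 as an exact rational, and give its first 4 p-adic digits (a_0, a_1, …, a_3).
Σ a^n = 1/(1 − a) = 1/1445;  first 4 digits = (1, 0, 15, 18)

v_19(a) = 2 ≥ 1, so the series converges in ℤ_19 to 1/(1 − a) = 1/(1 − (-1444)) = 1/1445. Expand this rational in ℤ_19: compute digits iteratively via d_i = x_i mod 19, x_{i+1} = (x_i − d_i)/19. The first 4 digits are (1, 0, 15, 18).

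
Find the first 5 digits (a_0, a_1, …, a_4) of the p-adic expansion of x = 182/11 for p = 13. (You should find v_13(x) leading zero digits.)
(a_0, …, a_4) = (0, 6, 2, 1, 7)

v_13(182/11) = 1, so a_0 = ... = a_0 = 0. Factor out: x = 13^1 · u with u = 14/11 a unit in ℤ_13. Expand u iteratively via a_{v+i} = u_i mod 13, u_{i+1} = (u_i − a_{v+i})/13:
  u_0 = 14/11;  a_1 = 6;  u_1 = (u_0 − 6)/13 = -4/11
  u_1 = -4/11;  a_2 = 2;  u_2 = (u_1 − 2)/13 = -2/11
  u_2 = -2/11;  a_3 = 1;  u_3 = (u_2 − 1)/13 = -1/11
  u_3 = -1/11;  a_4 = 7;  u_4 = (u_3 − 7)/13 = -6/11
Digits: (0, 6, 2, 1, 7).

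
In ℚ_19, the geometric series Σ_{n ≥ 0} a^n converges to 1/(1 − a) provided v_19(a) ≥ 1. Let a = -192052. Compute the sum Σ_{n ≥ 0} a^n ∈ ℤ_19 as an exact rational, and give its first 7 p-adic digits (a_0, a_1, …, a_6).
Σ a^n = 1/(1 − a) = 1/192053;  first 7 digits = (1, 0, 0, 10, 17, 18, 4)

v_19(a) = 3 ≥ 1, so the series converges in ℤ_19 to 1/(1 − a) = 1/(1 − (-192052)) = 1/192053. Expand this rational in ℤ_19: compute digits iteratively via d_i = x_i mod 19, x_{i+1} = (x_i − d_i)/19. The first 7 digits are (1, 0, 0, 10, 17, 18, 4).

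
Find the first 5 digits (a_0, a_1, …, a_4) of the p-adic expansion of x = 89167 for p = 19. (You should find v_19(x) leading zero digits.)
(a_0, …, a_4) = (0, 0, 0, 13, 0)

v_19(89167) = 3, so a_0 = ... = a_2 = 0. Factor out: x = 19^3 · u with u = 13 a unit in ℤ_19. Expand u iteratively via a_{v+i} = u_i mod 19, u_{i+1} = (u_i − a_{v+i})/19:
  u_0 = 13;  a_3 = 13;  u_1 = (u_0 − 13)/19 = 0
  u_1 = 0;  a_4 = 0;  u_2 = (u_1 − 0)/19 = 0
Digits: (0, 0, 0, 13, 0).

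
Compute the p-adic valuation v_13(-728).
v_13(-728) = 1

v_13(n) is the largest exponent k such that 13^k divides n. Factor out: -728 = -13^1 · 56. (Sign doesn't affect v_p.) So v_13(-728) = 1.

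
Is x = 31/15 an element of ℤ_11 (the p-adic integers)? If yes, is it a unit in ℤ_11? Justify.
x ∈ ℤ_11^× (unit); v_11(x) = 0

ℤ_11 = {x ∈ ℚ_11 : v_11(x) ≥ 0} and ℤ_11^× = {x ∈ ℤ_11 : v_11(x) = 0}. Here v_11(31/15) = v_11(num) − v_11(den) = 0; compare against these criteria.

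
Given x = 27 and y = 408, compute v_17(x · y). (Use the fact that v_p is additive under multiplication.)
v_17(11016) = 1

v_p(x) = 0 (factor: 27 = 17^0 · 27); v_p(y) = 1 (factor: 408 = 17^1 · 24). Additivity: v_p(xy) = v_p(x) + v_p(y) = 0 + 1 = 1. (Direct check: xy = 11016 = 17^1 · (648).)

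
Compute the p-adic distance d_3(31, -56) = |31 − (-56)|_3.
d_3(31, -56) = 1/3

Step 1 — x − y = 31 − (-56) = 87. Step 2 — v_3(87) = 1 (factor: 87 = (3^1 · 29); the sign does not affect v_p). Step 3 — |x − y|_3 = 3^{-1} = 1/3.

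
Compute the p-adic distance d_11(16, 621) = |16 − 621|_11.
d_11(16, 621) = 1/121

Step 1 — x − y = 16 − 621 = -605. Step 2 — v_11(-605) = 2 (factor: -605 = −(11^2 · 5); the sign does not affect v_p). Step 3 — |x − y|_11 = 11^{-2} = 1/121.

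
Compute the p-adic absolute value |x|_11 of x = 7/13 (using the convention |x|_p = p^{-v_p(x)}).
|7/13|_11 = 1

Step 1 — compute v_11(x) by factoring powers of 11 out of the numerator and denominator: v_11(7/13) = 0. Step 2 — apply |x|_p = p^{-v_p(x)} = 11^{0} = 1.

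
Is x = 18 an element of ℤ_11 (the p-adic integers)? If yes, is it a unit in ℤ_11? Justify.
x ∈ ℤ_11^× (unit); v_11(x) = 0

ℤ_11 = {x ∈ ℚ_11 : v_11(x) ≥ 0} and ℤ_11^× = {x ∈ ℤ_11 : v_11(x) = 0}. Here v_11(18) = v_11(num) − v_11(den) = 0; compare against these criteria.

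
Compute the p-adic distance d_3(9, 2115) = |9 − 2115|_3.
d_3(9, 2115) = 1/81

Step 1 — x − y = 9 − 2115 = -2106. Step 2 — v_3(-2106) = 4 (factor: -2106 = −(3^4 · 26); the sign does not affect v_p). Step 3 — |x − y|_3 = 3^{-4} = 1/81.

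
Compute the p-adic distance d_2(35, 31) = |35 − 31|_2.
d_2(35, 31) = 1/4

Step 1 — x − y = 35 − 31 = 4. Step 2 — v_2(4) = 2 (factor: 4 = (2^2 · 1); the sign does not affect v_p). Step 3 — |x − y|_2 = 2^{-2} = 1/4.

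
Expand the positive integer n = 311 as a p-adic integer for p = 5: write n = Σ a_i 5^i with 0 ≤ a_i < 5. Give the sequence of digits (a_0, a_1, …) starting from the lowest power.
(a_0, a_1, …) = (1, 2, 2, 2)

Repeated division by 5 gives the digits low-to-high: 311 = 1 + 2·5^1 + 2·5^2 + 2·5^3. Digit sequence: (1, 2, 2, 2).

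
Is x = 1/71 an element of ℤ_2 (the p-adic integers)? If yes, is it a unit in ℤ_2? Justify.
x ∈ ℤ_2^× (unit); v_2(x) = 0

ℤ_2 = {x ∈ ℚ_2 : v_2(x) ≥ 0} and ℤ_2^× = {x ∈ ℤ_2 : v_2(x) = 0}. Here v_2(1/71) = v_2(num) − v_2(den) = 0; compare against these criteria.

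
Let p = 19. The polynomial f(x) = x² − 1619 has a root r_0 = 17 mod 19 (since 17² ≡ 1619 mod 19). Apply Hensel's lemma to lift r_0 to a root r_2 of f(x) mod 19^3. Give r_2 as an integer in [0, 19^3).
r_2 = 587 (mod 6859)

Hensel's recurrence: r_{i+1} = r_i − f(r_i)·(f′(r_i))^{-1} mod 19^{i+2}, with f′(x) = 2x. Iterate:
  r_0 = 17 (mod 19)
  r_1 = 226 (mod 361)
  r_2 = 587 (mod 6859)
Final: r_2 = 587, and one checks f(r_2) ≡ 0 mod 19^3.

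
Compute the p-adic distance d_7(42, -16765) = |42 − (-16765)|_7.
d_7(42, -16765) = 1/16807

Step 1 — x − y = 42 − (-16765) = 16807. Step 2 — v_7(16807) = 5 (factor: 16807 = (7^5 · 1); the sign does not affect v_p). Step 3 — |x − y|_7 = 7^{-5} = 1/16807.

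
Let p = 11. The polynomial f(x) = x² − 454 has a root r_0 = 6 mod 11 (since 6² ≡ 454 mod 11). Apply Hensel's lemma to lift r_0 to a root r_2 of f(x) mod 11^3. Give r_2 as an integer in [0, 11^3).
r_2 = 787 (mod 1331)

Hensel's recurrence: r_{i+1} = r_i − f(r_i)·(f′(r_i))^{-1} mod 11^{i+2}, with f′(x) = 2x. Iterate:
  r_0 = 6 (mod 11)
  r_1 = 61 (mod 121)
  r_2 = 787 (mod 1331)
Final: r_2 = 787, and one checks f(r_2) ≡ 0 mod 11^3.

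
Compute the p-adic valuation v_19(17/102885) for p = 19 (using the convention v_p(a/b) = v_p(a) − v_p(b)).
v_19(17/102885) = -3

Factor powers of 19 from the numerator and denominator of the reduced fraction: 17 = 19^0 · 17 and 102885 = 19^3 · 15. Apply v_p(a/b) = v_p(a) − v_p(b): v_19(17/102885) = 0 − 3 = -3.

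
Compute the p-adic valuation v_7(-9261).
v_7(-9261) = 3

v_7(n) is the largest exponent k such that 7^k divides n. Factor out: -9261 = -7^3 · 27. (Sign doesn't affect v_p.) So v_7(-9261) = 3.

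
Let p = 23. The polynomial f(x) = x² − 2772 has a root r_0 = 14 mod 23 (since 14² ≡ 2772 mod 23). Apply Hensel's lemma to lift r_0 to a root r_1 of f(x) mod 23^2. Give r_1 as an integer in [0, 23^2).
r_1 = 106 (mod 529)

Hensel's recurrence: r_{i+1} = r_i − f(r_i)·(f′(r_i))^{-1} mod 23^{i+2}, with f′(x) = 2x. Iterate:
  r_0 = 14 (mod 23)
  r_1 = 106 (mod 529)
Final: r_1 = 106, and one checks f(r_1) ≡ 0 mod 23^2.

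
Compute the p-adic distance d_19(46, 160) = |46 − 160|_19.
d_19(46, 160) = 1/19

Step 1 — x − y = 46 − 160 = -114. Step 2 — v_19(-114) = 1 (factor: -114 = −(19^1 · 6); the sign does not affect v_p). Step 3 — |x − y|_19 = 19^{-1} = 1/19.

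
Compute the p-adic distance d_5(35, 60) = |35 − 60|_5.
d_5(35, 60) = 1/25

Step 1 — x − y = 35 − 60 = -25. Step 2 — v_5(-25) = 2 (factor: -25 = −(5^2 · 1); the sign does not affect v_p). Step 3 — |x − y|_5 = 5^{-2} = 1/25.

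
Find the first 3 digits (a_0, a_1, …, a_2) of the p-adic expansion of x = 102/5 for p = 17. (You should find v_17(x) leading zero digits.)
(a_0, …, a_2) = (0, 8, 3)

v_17(102/5) = 1, so a_0 = ... = a_0 = 0. Factor out: x = 17^1 · u with u = 6/5 a unit in ℤ_17. Expand u iteratively via a_{v+i} = u_i mod 17, u_{i+1} = (u_i − a_{v+i})/17:
  u_0 = 6/5;  a_1 = 8;  u_1 = (u_0 − 8)/17 = -2/5
  u_1 = -2/5;  a_2 = 3;  u_2 = (u_1 − 3)/17 = -1/5
Digits: (0, 8, 3).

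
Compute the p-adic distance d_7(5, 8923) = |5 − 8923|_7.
d_7(5, 8923) = 1/343

Step 1 — x − y = 5 − 8923 = -8918. Step 2 — v_7(-8918) = 3 (factor: -8918 = −(7^3 · 26); the sign does not affect v_p). Step 3 — |x − y|_7 = 7^{-3} = 1/343.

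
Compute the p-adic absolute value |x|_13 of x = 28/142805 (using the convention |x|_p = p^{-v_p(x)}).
|28/142805|_13 = 28561

Step 1 — compute v_13(x) by factoring powers of 13 out of the numerator and denominator: v_13(28/142805) = -4. Step 2 — apply |x|_p = p^{-v_p(x)} = 13^{4} = 28561.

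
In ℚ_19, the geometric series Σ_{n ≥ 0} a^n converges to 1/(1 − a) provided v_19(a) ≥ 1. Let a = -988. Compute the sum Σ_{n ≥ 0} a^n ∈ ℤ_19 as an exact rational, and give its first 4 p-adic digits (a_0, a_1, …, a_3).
Σ a^n = 1/(1 − a) = 1/989;  first 4 digits = (1, 5, 3, 1)

v_19(a) = 1 ≥ 1, so the series converges in ℤ_19 to 1/(1 − a) = 1/(1 − (-988)) = 1/989. Expand this rational in ℤ_19: compute digits iteratively via d_i = x_i mod 19, x_{i+1} = (x_i − d_i)/19. The first 4 digits are (1, 5, 3, 1).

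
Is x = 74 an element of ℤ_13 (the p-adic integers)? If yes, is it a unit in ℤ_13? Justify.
x ∈ ℤ_13^× (unit); v_13(x) = 0

ℤ_13 = {x ∈ ℚ_13 : v_13(x) ≥ 0} and ℤ_13^× = {x ∈ ℤ_13 : v_13(x) = 0}. Here v_13(74) = v_13(num) − v_13(den) = 0; compare against these criteria.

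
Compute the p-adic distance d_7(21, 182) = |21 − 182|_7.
d_7(21, 182) = 1/7

Step 1 — x − y = 21 − 182 = -161. Step 2 — v_7(-161) = 1 (factor: -161 = −(7^1 · 23); the sign does not affect v_p). Step 3 — |x − y|_7 = 7^{-1} = 1/7.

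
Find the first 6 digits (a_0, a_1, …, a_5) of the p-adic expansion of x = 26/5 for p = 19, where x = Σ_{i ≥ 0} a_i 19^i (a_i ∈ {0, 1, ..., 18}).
(a_0, …, a_5) = (9, 15, 3, 15, 3, 15)

v_19(26/5) = 0 (numerator and denominator both coprime to 19), so x ∈ ℤ_19^×. Compute digits iteratively via a_i = x_i mod 19, x_{i+1} = (x_i − a_i)/19, with x_0 = x:
  x_0 = 26/5;  a_0 = 9;  x_1 = (x_0 − 9)/19 = -1/5
  x_1 = -1/5;  a_1 = 15;  x_2 = (x_1 − 15)/19 = -4/5
  x_2 = -4/5;  a_2 = 3;  x_3 = (x_2 − 3)/19 = -1/5
  x_3 = -1/5;  a_3 = 15;  x_4 = (x_3 − 15)/19 = -4/5
  x_4 = -4/5;  a_4 = 3;  x_5 = (x_4 − 3)/19 = -1/5
  x_5 = -1/5;  a_5 = 15;  x_6 = (x_5 − 15)/19 = -4/5
Digits: (9, 15, 3, 15, 3, 15).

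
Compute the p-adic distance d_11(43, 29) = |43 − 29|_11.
d_11(43, 29) = 1

Step 1 — x − y = 43 − 29 = 14. Step 2 — v_11(14) = 0 (factor: 14 = (11^0 · 14); the sign does not affect v_p). Step 3 — |x − y|_11 = 11^{0} = 1.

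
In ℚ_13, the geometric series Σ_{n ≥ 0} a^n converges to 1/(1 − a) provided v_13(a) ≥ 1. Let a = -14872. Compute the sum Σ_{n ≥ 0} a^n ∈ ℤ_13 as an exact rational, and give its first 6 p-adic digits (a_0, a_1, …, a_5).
Σ a^n = 1/(1 − a) = 1/14873;  first 6 digits = (1, 0, 3, 6, 8, 10)

v_13(a) = 2 ≥ 1, so the series converges in ℤ_13 to 1/(1 − a) = 1/(1 − (-14872)) = 1/14873. Expand this rational in ℤ_13: compute digits iteratively via d_i = x_i mod 13, x_{i+1} = (x_i − d_i)/13. The first 6 digits are (1, 0, 3, 6, 8, 10).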